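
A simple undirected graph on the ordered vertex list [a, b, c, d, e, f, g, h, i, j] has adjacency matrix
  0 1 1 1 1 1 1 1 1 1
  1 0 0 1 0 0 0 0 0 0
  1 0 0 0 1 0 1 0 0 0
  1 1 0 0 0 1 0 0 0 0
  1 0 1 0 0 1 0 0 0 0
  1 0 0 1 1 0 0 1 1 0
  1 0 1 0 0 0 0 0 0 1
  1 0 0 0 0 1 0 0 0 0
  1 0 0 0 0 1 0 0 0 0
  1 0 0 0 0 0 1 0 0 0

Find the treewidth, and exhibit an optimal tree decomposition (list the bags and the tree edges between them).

Treewidth 2.
One such decomposition:
Bags: B1 = {a, c, g}  B2 = {a, c, e}  B3 = {a, g, j}  B4 = {a, e, f}  B5 = {a, f, i}  B6 = {a, f, h}  B7 = {a, d, f}  B8 = {a, b, d}
Tree: B1–B2, B1–B3, B2–B4, B4–B5, B5–B6, B4–B7, B7–B8

The largest bag has 3 vertices, giving width 2; this decomposition certifies tw(G) ≤ 2. On the other hand G contains the 3-clique {a, d, f}. A clique must lie in a single bag of any decomposition, so no decomposition can have width below 2. Hence tw(G) = 2 exactly.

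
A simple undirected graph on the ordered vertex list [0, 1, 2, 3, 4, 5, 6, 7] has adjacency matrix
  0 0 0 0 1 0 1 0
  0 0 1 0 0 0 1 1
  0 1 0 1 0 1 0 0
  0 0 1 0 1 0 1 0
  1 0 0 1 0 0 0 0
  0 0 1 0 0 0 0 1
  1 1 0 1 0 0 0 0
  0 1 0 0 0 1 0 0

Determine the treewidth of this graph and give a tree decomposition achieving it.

Treewidth 2.
Bags: B1 = {0, 4, 6}  B2 = {3, 4, 6}  B3 = {1, 3, 6}  B4 = {1, 2, 3}  B5 = {1, 2, 7}  B6 = {2, 5, 7}
Tree: B1–B2, B2–B3, B3–B4, B4–B5, B5–B6

Every bag has size at most 3, so the width is 3 − 1 = 2 and tw(G) ≤ 2. Since 0–4–3–6–0 is a cycle in G, G is not acyclic. Forests are exactly the graphs of treewidth ≤ 1, so tw(G) ≥ 2. Therefore the treewidth is 2.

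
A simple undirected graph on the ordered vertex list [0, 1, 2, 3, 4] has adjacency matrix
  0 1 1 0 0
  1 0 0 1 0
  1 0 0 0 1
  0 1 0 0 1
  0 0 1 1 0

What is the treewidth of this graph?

2

A width-2 tree decomposition is:
Bags: B1 = {0, 1, 3}  B2 = {0, 3, 4}  B3 = {0, 2, 4}
Tree: B1–B2, B2–B3
Every bag has size at most 3, so the width is 3 − 1 = 2 and tw(G) ≤ 2. The edges 0–1–3–4–2–0 form a cycle, so G is not a tree and its treewidth is at least 2. Hence tw(G) = 2 exactly.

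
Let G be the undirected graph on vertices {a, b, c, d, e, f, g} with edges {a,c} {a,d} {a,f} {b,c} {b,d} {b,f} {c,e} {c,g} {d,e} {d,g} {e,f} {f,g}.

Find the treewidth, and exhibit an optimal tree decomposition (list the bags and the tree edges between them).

Each bag holds 4 vertices, so the decomposition has width 3, which upper-bounds the treewidth. For the lower bound: the 4 vertex sets {b,f}, {a,d}, {c}, {g} are disjoint, each induces a connected subgraph, and every pair is joined by at least one edge of G. Contracting each set to a single vertex therefore yields K_{4} as a minor, and since treewidth is minor-monotone, tw(G) ≥ tw(K_{4}) = 3. The upper and lower bounds meet at 3, so that is the treewidth.

Treewidth 3.
Bags: B1 = {b, c, d, f}  B2 = {a, c, d, f}  B3 = {c, d, f, g}  B4 = {c, d, e, f}
Tree: B1–B2, B2–B3, B3–B4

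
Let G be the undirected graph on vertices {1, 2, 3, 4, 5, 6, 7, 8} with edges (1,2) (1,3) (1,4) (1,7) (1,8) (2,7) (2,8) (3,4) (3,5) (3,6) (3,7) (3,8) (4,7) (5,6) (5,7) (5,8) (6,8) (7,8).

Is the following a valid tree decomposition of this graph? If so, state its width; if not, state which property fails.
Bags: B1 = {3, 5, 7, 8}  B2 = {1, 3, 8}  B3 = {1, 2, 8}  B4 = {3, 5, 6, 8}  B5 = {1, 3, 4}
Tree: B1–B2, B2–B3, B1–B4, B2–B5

A tree decomposition must satisfy three properties: every vertex lies in some bag; for every edge, both endpoints lie together in some bag; and for every vertex, the bags containing it form a connected subtree. Here edge (7,1) lies in no bag, so the decomposition is invalid.

No — edge (7,1) lies in no bag.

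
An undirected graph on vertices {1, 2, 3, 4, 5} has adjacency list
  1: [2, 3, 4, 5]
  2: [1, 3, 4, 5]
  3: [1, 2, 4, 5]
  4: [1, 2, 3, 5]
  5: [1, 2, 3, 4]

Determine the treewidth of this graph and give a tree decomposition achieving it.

Treewidth 4.
One such decomposition:
Bags: B1 = {1, 2, 3, 4, 5}
Tree: (single bag)

With just one bag of size 5, the width is 5 − 1 = 4, so tw(G) ≤ 4. For the lower bound, the 5 vertices {1, 2, 3, 4, 5} are pairwise adjacent, and any tree decomposition puts a clique entirely inside one bag — forcing width ≥ 4. Therefore the treewidth is 4.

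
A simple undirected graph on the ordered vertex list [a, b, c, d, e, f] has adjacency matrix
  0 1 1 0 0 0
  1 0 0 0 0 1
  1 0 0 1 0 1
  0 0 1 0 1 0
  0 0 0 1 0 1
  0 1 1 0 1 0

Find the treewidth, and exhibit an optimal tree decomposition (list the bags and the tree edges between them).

Treewidth 2.
Bags: B1 = {a, b, c}  B2 = {b, c, f}  B3 = {c, d, f}  B4 = {d, e, f}
Tree: B1–B2, B2–B3, B3–B4

Each bag holds 3 vertices, so the decomposition has width 2, which upper-bounds the treewidth. The edges a–b–f–c–a form a cycle, so G is not a tree and its treewidth is at least 2. The upper and lower bounds meet at 2, so that is the treewidth.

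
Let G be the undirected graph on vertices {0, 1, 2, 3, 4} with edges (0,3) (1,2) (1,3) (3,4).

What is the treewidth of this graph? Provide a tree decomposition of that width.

Each bag holds 2 vertices, so the decomposition has width 1, which upper-bounds the treewidth. Since G has at least one edge (e.g. 1–3), it is not an edgeless graph, so tw(G) ≥ 1. Hence tw(G) = 1 exactly.

Treewidth 1.
Bags: B1 = {1, 3}  B2 = {3, 4}  B3 = {0, 3}  B4 = {1, 2}
Tree: B1–B2, B1–B3, B1–B4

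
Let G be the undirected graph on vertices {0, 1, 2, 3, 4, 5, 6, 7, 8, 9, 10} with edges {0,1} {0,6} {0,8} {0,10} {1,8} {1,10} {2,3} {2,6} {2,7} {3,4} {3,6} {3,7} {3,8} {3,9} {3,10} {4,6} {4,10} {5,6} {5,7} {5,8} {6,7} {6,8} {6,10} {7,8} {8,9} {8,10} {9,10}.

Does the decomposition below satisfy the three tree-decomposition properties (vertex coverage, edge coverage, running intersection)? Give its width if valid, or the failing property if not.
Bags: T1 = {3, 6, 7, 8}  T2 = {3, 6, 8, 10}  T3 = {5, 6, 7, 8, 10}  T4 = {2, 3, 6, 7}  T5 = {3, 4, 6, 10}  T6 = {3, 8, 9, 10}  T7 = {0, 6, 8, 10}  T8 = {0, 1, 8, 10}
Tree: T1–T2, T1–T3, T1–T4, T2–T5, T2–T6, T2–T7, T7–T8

A tree decomposition must satisfy three properties: every vertex lies in some bag; for every edge, both endpoints lie together in some bag; and for every vertex, the bags containing it form a connected subtree. Here bags containing vertex 10 are not connected in the tree, so the decomposition is invalid.

No — bags containing vertex 10 are not connected in the tree.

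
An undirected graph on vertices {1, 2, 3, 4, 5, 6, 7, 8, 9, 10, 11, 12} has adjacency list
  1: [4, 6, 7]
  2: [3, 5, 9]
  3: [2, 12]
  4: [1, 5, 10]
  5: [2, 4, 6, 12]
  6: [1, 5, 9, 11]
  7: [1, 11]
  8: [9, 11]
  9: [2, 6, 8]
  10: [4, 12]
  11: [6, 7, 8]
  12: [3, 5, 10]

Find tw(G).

A width-3 tree decomposition is:
Bags: B1 = {1, 7, 8, 11}  B2 = {1, 6, 8, 11}  B3 = {1, 6, 8, 9}  B4 = {1, 4, 6, 9}  B5 = {4, 5, 6, 9}  B6 = {2, 4, 5, 9}  B7 = {2, 4, 5, 10}  B8 = {2, 5, 10, 12}  B9 = {2, 3, 10, 12}
Tree: B1–B2, B2–B3, B3–B4, B4–B5, B5–B6, B6–B7, B7–B8, B8–B9
The largest bag has 4 vertices, giving width 3; this decomposition certifies tw(G) ≤ 3. For the lower bound: the 4 vertex sets {7,8,11}, {1}, {6}, {2,4,5,9} are disjoint, each induces a connected subgraph, and every pair is joined by at least one edge of G. Contracting each set to a single vertex therefore yields K_{4} as a minor, and since treewidth is minor-monotone, tw(G) ≥ tw(K_{4}) = 3. Combining the bounds, tw(G) = 3.

3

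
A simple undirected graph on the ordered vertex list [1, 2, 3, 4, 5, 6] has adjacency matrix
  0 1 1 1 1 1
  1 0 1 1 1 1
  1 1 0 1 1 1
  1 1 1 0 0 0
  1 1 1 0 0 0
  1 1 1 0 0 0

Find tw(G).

3

A width-3 tree decomposition is:
Bags: B1 = {1, 2, 3, 4}  B2 = {1, 2, 3, 6}  B3 = {1, 2, 3, 5}
Tree: B1–B2, B2–B3
Each bag holds 4 vertices, so the decomposition has width 3, which upper-bounds the treewidth. On the other hand G contains the 4-clique {1, 2, 3, 4}. A clique must lie in a single bag of any decomposition, so no decomposition can have width below 3. Therefore the treewidth is 3.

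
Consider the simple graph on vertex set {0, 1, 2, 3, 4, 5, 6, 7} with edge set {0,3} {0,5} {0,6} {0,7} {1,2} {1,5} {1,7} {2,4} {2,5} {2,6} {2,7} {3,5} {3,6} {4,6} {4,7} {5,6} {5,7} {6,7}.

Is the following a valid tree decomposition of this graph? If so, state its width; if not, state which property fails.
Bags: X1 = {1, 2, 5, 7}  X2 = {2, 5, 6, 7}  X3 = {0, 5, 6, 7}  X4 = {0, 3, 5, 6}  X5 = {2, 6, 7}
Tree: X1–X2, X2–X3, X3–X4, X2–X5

No — vertex 4 appears in no bag.

A tree decomposition must satisfy three properties: every vertex lies in some bag; for every edge, both endpoints lie together in some bag; and for every vertex, the bags containing it form a connected subtree. Here vertex 4 appears in no bag, so the decomposition is invalid.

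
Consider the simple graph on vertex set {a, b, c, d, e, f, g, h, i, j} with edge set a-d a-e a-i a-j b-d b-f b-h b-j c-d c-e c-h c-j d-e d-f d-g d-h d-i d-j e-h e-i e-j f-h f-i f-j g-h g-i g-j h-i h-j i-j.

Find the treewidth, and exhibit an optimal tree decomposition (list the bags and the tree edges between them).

The largest bag has 5 vertices, giving width 4; this decomposition certifies tw(G) ≤ 4. On the other hand G contains the 5-clique {c, d, e, h, j}. A clique must lie in a single bag of any decomposition, so no decomposition can have width below 4. Hence tw(G) = 4 exactly.

Treewidth 4.
One optimal decomposition is:
Bags: B1 = {d, e, h, i, j}  B2 = {d, f, h, i, j}  B3 = {b, d, f, h, j}  B4 = {d, g, h, i, j}  B5 = {c, d, e, h, j}  B6 = {a, d, e, i, j}
Tree: B1–B2, B2–B3, B1–B4, B1–B5, B1–B6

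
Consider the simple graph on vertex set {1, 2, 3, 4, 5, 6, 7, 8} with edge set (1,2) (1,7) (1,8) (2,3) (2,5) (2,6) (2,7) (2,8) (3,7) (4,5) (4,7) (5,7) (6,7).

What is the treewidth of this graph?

A width-2 tree decomposition is:
Bags: B1 = {2, 6, 7}  B2 = {2, 5, 7}  B3 = {1, 2, 7}  B4 = {2, 3, 7}  B5 = {4, 5, 7}  B6 = {1, 2, 8}
Tree: B1–B2, B1–B3, B1–B4, B2–B5, B3–B6
The largest bag has 3 vertices, giving width 2; this decomposition certifies tw(G) ≤ 2. On the other hand G contains the 3-clique {1, 2, 8}. A clique must lie in a single bag of any decomposition, so no decomposition can have width below 2. Combining the bounds, tw(G) = 2.

2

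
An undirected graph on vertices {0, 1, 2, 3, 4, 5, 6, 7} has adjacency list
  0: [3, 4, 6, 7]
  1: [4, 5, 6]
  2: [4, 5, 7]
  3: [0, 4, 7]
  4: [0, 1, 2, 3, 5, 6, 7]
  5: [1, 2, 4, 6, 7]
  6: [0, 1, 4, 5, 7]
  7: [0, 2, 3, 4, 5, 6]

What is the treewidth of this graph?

A width-3 tree decomposition is:
Bags: B1 = {1, 4, 5, 6}  B2 = {4, 5, 6, 7}  B3 = {0, 4, 6, 7}  B4 = {2, 4, 5, 7}  B5 = {0, 3, 4, 7}
Tree: B1–B2, B2–B3, B2–B4, B3–B5
Every bag has size at most 4, so the width is 4 − 1 = 3 and tw(G) ≤ 3. For the lower bound, the 4 vertices {1, 4, 5, 6} are pairwise adjacent, and any tree decomposition puts a clique entirely inside one bag — forcing width ≥ 3. Combining the bounds, tw(G) = 3.

3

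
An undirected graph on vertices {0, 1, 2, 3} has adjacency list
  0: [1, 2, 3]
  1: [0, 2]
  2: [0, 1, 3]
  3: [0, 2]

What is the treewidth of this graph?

A width-2 tree decomposition is:
Bags: B1 = {0, 1, 2}  B2 = {0, 2, 3}
Tree: B1–B2
Each bag holds 3 vertices, so the decomposition has width 2, which upper-bounds the treewidth. For the lower bound, the 3 vertices {0, 1, 2} are pairwise adjacent, and any tree decomposition puts a clique entirely inside one bag — forcing width ≥ 2. The upper and lower bounds meet at 2, so that is the treewidth.

2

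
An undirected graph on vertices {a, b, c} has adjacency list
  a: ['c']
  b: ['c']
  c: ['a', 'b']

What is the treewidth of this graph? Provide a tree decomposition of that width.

The largest bag has 2 vertices, giving width 1; this decomposition certifies tw(G) ≤ 1. Since G has at least one edge (e.g. c–a), it is not an edgeless graph, so tw(G) ≥ 1. Therefore the treewidth is 1.

Treewidth 1.
One optimal decomposition is:
Bags: B1 = {a, c}  B2 = {b, c}
Tree: B1–B2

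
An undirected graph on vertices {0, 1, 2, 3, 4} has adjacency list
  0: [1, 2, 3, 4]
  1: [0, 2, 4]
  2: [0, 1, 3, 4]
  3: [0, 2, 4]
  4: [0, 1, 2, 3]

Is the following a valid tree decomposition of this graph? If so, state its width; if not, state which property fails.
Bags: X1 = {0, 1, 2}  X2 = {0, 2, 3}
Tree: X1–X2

No — vertex 4 appears in no bag.

A tree decomposition must satisfy three properties: every vertex lies in some bag; for every edge, both endpoints lie together in some bag; and for every vertex, the bags containing it form a connected subtree. Here vertex 4 appears in no bag, so the decomposition is invalid.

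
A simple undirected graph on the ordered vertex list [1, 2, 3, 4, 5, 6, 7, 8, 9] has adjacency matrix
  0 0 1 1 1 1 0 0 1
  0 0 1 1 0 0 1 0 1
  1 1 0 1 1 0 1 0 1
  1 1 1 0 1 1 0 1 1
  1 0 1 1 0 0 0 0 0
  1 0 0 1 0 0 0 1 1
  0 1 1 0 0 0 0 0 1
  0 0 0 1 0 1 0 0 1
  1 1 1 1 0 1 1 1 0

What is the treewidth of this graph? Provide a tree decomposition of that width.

Each bag holds 4 vertices, so the decomposition has width 3, which upper-bounds the treewidth. On the other hand G contains the 4-clique {4, 6, 8, 9}. A clique must lie in a single bag of any decomposition, so no decomposition can have width below 3. Therefore the treewidth is 3.

Treewidth 3.
Bags: B1 = {1, 3, 4, 9}  B2 = {2, 3, 4, 9}  B3 = {1, 4, 6, 9}  B4 = {4, 6, 8, 9}  B5 = {1, 3, 4, 5}  B6 = {2, 3, 7, 9}
Tree: B1–B2, B1–B3, B3–B4, B1–B5, B2–B6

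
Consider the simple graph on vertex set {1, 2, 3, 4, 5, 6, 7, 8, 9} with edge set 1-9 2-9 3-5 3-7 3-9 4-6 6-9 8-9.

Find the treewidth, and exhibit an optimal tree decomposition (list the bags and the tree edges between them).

Treewidth 1.
One optimal decomposition is:
Bags: B1 = {1, 9}  B2 = {3, 9}  B3 = {3, 7}  B4 = {6, 9}  B5 = {2, 9}  B6 = {8, 9}  B7 = {3, 5}  B8 = {4, 6}
Tree: B1–B2, B2–B3, B1–B4, B1–B5, B2–B6, B3–B7, B4–B8

Each bag holds 2 vertices, so the decomposition has width 1, which upper-bounds the treewidth. Any graph with an edge has treewidth ≥ 1, and G has the edge 1–9. The upper and lower bounds meet at 1, so that is the treewidth.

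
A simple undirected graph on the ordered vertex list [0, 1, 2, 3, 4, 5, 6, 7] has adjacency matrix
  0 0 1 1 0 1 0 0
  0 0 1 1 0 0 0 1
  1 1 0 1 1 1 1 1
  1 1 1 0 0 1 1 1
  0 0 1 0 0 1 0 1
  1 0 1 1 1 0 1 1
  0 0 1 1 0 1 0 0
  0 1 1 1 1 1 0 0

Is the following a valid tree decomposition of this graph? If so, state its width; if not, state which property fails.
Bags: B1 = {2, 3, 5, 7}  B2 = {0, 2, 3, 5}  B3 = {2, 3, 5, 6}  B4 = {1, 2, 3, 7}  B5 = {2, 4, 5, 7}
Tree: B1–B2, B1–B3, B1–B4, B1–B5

Every vertex of G appears in some bag (union = {0, 1, 2, 3, 4, 5, 6, 7}); every edge is covered by a bag; and for each vertex v the set of bags containing v is connected in the bag tree. The decomposition is therefore valid. The largest bag has 4 vertices, so the width is 3.

Yes; width 3.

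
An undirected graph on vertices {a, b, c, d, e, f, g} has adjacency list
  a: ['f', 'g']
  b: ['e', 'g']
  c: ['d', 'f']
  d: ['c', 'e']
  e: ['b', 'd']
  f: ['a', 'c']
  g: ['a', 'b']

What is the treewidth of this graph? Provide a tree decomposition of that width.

Treewidth 2.
One optimal decomposition is:
Bags: B1 = {a, f, g}  B2 = {b, f, g}  B3 = {b, e, f}  B4 = {d, e, f}  B5 = {c, d, f}
Tree: B1–B2, B2–B3, B3–B4, B4–B5

Each bag holds 3 vertices, so the decomposition has width 2, which upper-bounds the treewidth. The edges f–a–g–b–e–d–c–f form a cycle, so G is not a tree and its treewidth is at least 2. Therefore the treewidth is 2.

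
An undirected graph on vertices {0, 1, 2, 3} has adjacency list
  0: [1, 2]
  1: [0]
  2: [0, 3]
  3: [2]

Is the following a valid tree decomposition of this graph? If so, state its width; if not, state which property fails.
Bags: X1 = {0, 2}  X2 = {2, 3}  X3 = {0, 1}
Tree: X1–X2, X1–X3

Vertex coverage: the bags together contain {0, 1, 2, 3}, the full vertex set. Edge coverage: each edge of G has both endpoints in at least one bag. Running intersection: for every vertex, the bags containing it form a connected subtree. All three properties hold, so this is a valid tree decomposition of width max|bag| − 1 = 1, and hence tw(G) ≤ 1.

Yes; width 1.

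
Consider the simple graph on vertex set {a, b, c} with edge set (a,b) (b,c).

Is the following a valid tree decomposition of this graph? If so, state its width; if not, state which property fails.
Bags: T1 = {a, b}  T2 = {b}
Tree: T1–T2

No — vertex c appears in no bag.

A tree decomposition must satisfy three properties: every vertex lies in some bag; for every edge, both endpoints lie together in some bag; and for every vertex, the bags containing it form a connected subtree. Here vertex c appears in no bag, so the decomposition is invalid.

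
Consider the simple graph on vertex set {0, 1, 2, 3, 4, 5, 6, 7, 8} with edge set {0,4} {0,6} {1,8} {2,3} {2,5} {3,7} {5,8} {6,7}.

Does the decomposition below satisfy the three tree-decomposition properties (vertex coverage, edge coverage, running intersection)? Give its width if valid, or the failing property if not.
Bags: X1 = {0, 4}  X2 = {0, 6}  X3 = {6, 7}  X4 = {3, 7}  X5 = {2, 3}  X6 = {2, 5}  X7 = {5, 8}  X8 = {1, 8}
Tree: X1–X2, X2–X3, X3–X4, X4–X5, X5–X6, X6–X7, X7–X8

Every vertex of G appears in some bag (union = {0, 1, 2, 3, 4, 5, 6, 7, 8}); every edge is covered by a bag; and for each vertex v the set of bags containing v is connected in the bag tree. The decomposition is therefore valid. The largest bag has 2 vertices, so the width is 1.

Yes; width 1.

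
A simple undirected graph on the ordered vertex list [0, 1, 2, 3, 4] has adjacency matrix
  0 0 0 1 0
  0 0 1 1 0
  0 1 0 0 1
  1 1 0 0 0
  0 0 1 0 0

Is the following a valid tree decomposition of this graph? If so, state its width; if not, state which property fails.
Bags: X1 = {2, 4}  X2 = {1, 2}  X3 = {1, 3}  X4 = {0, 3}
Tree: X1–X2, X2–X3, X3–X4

Yes; width 1.

Every vertex of G appears in some bag (union = {0, 1, 2, 3, 4}); every edge is covered by a bag; and for each vertex v the set of bags containing v is connected in the bag tree. The decomposition is therefore valid. The largest bag has 2 vertices, so the width is 1.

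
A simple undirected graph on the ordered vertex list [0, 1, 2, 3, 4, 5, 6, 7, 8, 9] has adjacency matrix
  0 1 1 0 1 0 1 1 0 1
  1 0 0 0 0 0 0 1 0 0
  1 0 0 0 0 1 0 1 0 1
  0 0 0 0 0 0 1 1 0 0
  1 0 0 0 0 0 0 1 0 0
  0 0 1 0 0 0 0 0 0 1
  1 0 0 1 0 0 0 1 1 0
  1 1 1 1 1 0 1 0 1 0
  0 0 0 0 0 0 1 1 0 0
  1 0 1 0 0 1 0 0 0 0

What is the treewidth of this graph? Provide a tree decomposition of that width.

Every bag has size at most 3, so the width is 3 − 1 = 2 and tw(G) ≤ 2. On the other hand G contains the 3-clique {0, 2, 9}. A clique must lie in a single bag of any decomposition, so no decomposition can have width below 2. Combining the bounds, tw(G) = 2.

Treewidth 2.
One such decomposition:
Bags: B1 = {0, 2, 9}  B2 = {2, 5, 9}  B3 = {0, 2, 7}  B4 = {0, 6, 7}  B5 = {6, 7, 8}  B6 = {0, 4, 7}  B7 = {3, 6, 7}  B8 = {0, 1, 7}
Tree: B1–B2, B1–B3, B3–B4, B4–B5, B3–B6, B4–B7, B6–B8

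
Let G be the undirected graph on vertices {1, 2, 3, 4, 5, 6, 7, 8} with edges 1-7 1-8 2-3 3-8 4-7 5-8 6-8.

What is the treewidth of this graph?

A width-1 tree decomposition is:
Bags: B1 = {1, 7}  B2 = {4, 7}  B3 = {1, 8}  B4 = {3, 8}  B5 = {5, 8}  B6 = {6, 8}  B7 = {2, 3}
Tree: B1–B2, B1–B3, B3–B4, B4–B5, B5–B6, B4–B7
Each bag holds 2 vertices, so the decomposition has width 1, which upper-bounds the treewidth. Any graph with an edge has treewidth ≥ 1, and G has the edge 7–1. Combining the bounds, tw(G) = 1.

1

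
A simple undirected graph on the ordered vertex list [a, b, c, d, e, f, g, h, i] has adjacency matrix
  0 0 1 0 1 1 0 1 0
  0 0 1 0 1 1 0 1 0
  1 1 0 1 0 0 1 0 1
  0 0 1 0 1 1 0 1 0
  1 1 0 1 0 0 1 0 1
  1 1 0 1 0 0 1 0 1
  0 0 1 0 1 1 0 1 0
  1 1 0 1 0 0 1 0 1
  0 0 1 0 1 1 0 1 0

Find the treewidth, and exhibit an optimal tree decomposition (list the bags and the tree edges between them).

Treewidth 4.
One such decomposition:
Bags: B1 = {c, e, f, h, i}  B2 = {a, c, e, f, h}  B3 = {c, e, f, g, h}  B4 = {c, d, e, f, h}  B5 = {b, c, e, f, h}
Tree: B1–B2, B2–B3, B3–B4, B4–B5

Each bag holds 5 vertices, so the decomposition has width 4, which upper-bounds the treewidth. For the lower bound: the 5 vertex sets {c,i}, {a,h}, {f,g}, {e}, {d} are disjoint, each induces a connected subgraph, and every pair is joined by at least one edge of G. Contracting each set to a single vertex therefore yields K_{5} as a minor, and since treewidth is minor-monotone, tw(G) ≥ tw(K_{5}) = 4. The upper and lower bounds meet at 4, so that is the treewidth.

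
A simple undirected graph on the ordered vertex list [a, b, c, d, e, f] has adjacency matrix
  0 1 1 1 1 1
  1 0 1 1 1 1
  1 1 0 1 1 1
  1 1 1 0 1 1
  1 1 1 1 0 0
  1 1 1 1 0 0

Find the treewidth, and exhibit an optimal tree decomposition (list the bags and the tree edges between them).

Each bag holds 5 vertices, so the decomposition has width 4, which upper-bounds the treewidth. On the other hand G contains the 5-clique {a, b, c, d, e}. A clique must lie in a single bag of any decomposition, so no decomposition can have width below 4. Therefore the treewidth is 4.

Treewidth 4.
Bags: B1 = {a, b, c, d, f}  B2 = {a, b, c, d, e}
Tree: B1–B2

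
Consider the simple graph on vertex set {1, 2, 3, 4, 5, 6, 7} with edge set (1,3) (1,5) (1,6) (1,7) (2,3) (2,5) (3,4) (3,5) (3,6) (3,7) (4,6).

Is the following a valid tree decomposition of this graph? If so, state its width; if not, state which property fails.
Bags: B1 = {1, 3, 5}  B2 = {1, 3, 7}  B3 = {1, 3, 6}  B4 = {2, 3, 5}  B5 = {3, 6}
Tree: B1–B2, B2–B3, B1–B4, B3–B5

No — vertex 4 appears in no bag.

A tree decomposition must satisfy three properties: every vertex lies in some bag; for every edge, both endpoints lie together in some bag; and for every vertex, the bags containing it form a connected subtree. Here vertex 4 appears in no bag, so the decomposition is invalid.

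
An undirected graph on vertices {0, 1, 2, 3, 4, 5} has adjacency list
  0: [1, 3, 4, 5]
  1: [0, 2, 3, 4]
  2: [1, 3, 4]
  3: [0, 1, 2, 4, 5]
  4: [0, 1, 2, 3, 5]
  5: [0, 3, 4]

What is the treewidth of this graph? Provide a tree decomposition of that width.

Treewidth 3.
One optimal decomposition is:
Bags: B1 = {0, 1, 3, 4}  B2 = {1, 2, 3, 4}  B3 = {0, 3, 4, 5}
Tree: B1–B2, B1–B3

The largest bag has 4 vertices, giving width 3; this decomposition certifies tw(G) ≤ 3. Conversely, {0, 1, 3, 4} is a clique of size 4, and the vertices of any clique must share a bag in every tree decomposition; so some bag has ≥ 4 vertices and tw(G) ≥ 3. Hence tw(G) = 3 exactly.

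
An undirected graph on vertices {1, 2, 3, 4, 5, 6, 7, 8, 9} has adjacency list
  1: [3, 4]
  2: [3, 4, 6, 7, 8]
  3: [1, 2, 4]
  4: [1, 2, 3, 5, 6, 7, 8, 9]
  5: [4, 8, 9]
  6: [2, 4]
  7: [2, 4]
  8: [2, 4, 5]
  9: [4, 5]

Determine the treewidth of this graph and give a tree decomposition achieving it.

Each bag holds 3 vertices, so the decomposition has width 2, which upper-bounds the treewidth. Conversely, {1, 3, 4} is a clique of size 3, and the vertices of any clique must share a bag in every tree decomposition; so some bag has ≥ 3 vertices and tw(G) ≥ 2. Combining the bounds, tw(G) = 2.

Treewidth 2.
One optimal decomposition is:
Bags: B1 = {2, 3, 4}  B2 = {2, 4, 7}  B3 = {2, 4, 8}  B4 = {2, 4, 6}  B5 = {4, 5, 8}  B6 = {4, 5, 9}  B7 = {1, 3, 4}
Tree: B1–B2, B2–B3, B1–B4, B3–B5, B5–B6, B1–B7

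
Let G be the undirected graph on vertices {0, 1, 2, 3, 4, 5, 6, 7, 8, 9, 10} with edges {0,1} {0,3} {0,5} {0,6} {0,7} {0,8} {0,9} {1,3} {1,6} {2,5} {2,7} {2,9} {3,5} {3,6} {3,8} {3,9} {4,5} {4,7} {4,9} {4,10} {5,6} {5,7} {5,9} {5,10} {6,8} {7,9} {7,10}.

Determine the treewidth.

A width-3 tree decomposition is:
Bags: B1 = {0, 5, 7, 9}  B2 = {4, 5, 7, 9}  B3 = {4, 5, 7, 10}  B4 = {0, 3, 5, 9}  B5 = {2, 5, 7, 9}  B6 = {0, 3, 5, 6}  B7 = {0, 1, 3, 6}  B8 = {0, 3, 6, 8}
Tree: B1–B2, B2–B3, B1–B4, B1–B5, B4–B6, B6–B7, B6–B8
Every bag has size at most 4, so the width is 4 − 1 = 3 and tw(G) ≤ 3. For the lower bound, the 4 vertices {0, 3, 6, 8} are pairwise adjacent, and any tree decomposition puts a clique entirely inside one bag — forcing width ≥ 3. The upper and lower bounds meet at 3, so that is the treewidth.

3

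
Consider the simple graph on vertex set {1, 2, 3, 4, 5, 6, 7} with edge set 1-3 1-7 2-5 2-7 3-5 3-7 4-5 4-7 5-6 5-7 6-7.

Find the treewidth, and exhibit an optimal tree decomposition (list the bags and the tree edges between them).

Treewidth 2.
One such decomposition:
Bags: B1 = {4, 5, 7}  B2 = {3, 5, 7}  B3 = {2, 5, 7}  B4 = {5, 6, 7}  B5 = {1, 3, 7}
Tree: B1–B2, B1–B3, B3–B4, B2–B5

Every bag has size at most 3, so the width is 3 − 1 = 2 and tw(G) ≤ 2. On the other hand G contains the 3-clique {1, 3, 7}. A clique must lie in a single bag of any decomposition, so no decomposition can have width below 2. Combining the bounds, tw(G) = 2.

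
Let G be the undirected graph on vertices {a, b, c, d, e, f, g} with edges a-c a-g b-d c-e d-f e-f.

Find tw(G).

A width-1 tree decomposition is:
Bags: B1 = {b, d}  B2 = {d, f}  B3 = {e, f}  B4 = {c, e}  B5 = {a, c}  B6 = {a, g}
Tree: B1–B2, B2–B3, B3–B4, B4–B5, B5–B6
Every bag has size at most 2, so the width is 2 − 1 = 1 and tw(G) ≤ 1. G has an edge, so its treewidth is at least 1. Combining the bounds, tw(G) = 1.

1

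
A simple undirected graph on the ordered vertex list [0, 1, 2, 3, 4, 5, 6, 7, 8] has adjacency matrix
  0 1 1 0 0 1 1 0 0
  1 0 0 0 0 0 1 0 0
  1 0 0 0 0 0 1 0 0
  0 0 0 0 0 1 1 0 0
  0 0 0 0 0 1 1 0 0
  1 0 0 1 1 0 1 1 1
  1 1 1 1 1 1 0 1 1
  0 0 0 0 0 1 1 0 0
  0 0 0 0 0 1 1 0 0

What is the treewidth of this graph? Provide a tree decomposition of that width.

Treewidth 2.
One such decomposition:
Bags: B1 = {3, 5, 6}  B2 = {5, 6, 7}  B3 = {0, 5, 6}  B4 = {0, 2, 6}  B5 = {0, 1, 6}  B6 = {5, 6, 8}  B7 = {4, 5, 6}
Tree: B1–B2, B1–B3, B3–B4, B4–B5, B3–B6, B6–B7

Each bag holds 3 vertices, so the decomposition has width 2, which upper-bounds the treewidth. On the other hand G contains the 3-clique {0, 1, 6}. A clique must lie in a single bag of any decomposition, so no decomposition can have width below 2. Hence tw(G) = 2 exactly.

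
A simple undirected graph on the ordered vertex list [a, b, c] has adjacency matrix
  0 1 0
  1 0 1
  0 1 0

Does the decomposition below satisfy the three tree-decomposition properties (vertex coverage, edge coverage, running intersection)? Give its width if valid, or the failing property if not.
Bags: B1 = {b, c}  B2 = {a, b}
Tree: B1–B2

Yes; width 1.

Every vertex of G appears in some bag (union = {a, b, c}); every edge is covered by a bag; and for each vertex v the set of bags containing v is connected in the bag tree. The decomposition is therefore valid. The largest bag has 2 vertices, so the width is 1.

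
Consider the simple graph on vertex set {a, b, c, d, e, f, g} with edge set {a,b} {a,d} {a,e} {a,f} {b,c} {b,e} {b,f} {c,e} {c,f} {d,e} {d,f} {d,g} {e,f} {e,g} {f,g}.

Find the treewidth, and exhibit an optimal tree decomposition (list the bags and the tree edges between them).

Treewidth 3.
One such decomposition:
Bags: B1 = {a, b, e, f}  B2 = {b, c, e, f}  B3 = {a, d, e, f}  B4 = {d, e, f, g}
Tree: B1–B2, B1–B3, B3–B4

The largest bag has 4 vertices, giving width 3; this decomposition certifies tw(G) ≤ 3. On the other hand G contains the 4-clique {d, e, f, g}. A clique must lie in a single bag of any decomposition, so no decomposition can have width below 3. The upper and lower bounds meet at 3, so that is the treewidth.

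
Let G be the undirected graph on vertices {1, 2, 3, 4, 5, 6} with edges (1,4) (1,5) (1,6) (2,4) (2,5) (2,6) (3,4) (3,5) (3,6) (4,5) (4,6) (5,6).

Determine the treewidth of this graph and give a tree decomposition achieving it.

The largest bag has 4 vertices, giving width 3; this decomposition certifies tw(G) ≤ 3. On the other hand G contains the 4-clique {1, 4, 5, 6}. A clique must lie in a single bag of any decomposition, so no decomposition can have width below 3. Combining the bounds, tw(G) = 3.

Treewidth 3.
One optimal decomposition is:
Bags: B1 = {2, 4, 5, 6}  B2 = {3, 4, 5, 6}  B3 = {1, 4, 5, 6}
Tree: B1–B2, B2–B3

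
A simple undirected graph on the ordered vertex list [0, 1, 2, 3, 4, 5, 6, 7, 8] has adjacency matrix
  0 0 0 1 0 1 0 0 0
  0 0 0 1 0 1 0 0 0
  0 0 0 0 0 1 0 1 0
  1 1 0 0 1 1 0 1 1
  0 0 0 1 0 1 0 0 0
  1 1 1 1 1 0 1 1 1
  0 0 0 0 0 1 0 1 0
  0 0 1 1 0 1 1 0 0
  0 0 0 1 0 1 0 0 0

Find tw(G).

2

A width-2 tree decomposition is:
Bags: B1 = {0, 3, 5}  B2 = {3, 5, 7}  B3 = {2, 5, 7}  B4 = {3, 5, 8}  B5 = {1, 3, 5}  B6 = {3, 4, 5}  B7 = {5, 6, 7}
Tree: B1–B2, B2–B3, B2–B4, B1–B5, B1–B6, B2–B7
Each bag holds 3 vertices, so the decomposition has width 2, which upper-bounds the treewidth. Conversely, {2, 5, 7} is a clique of size 3, and the vertices of any clique must share a bag in every tree decomposition; so some bag has ≥ 3 vertices and tw(G) ≥ 2. Combining the bounds, tw(G) = 2.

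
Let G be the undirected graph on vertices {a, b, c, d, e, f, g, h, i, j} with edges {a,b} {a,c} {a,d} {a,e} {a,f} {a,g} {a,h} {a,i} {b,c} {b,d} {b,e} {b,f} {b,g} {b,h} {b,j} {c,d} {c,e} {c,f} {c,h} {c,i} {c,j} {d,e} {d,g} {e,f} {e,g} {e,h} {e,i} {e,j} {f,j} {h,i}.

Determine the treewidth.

4

A width-4 tree decomposition is:
Bags: B1 = {a, b, c, e, f}  B2 = {a, b, c, d, e}  B3 = {a, b, c, e, h}  B4 = {a, c, e, h, i}  B5 = {b, c, e, f, j}  B6 = {a, b, d, e, g}
Tree: B1–B2, B1–B3, B3–B4, B1–B5, B2–B6
Every bag has size at most 5, so the width is 5 − 1 = 4 and tw(G) ≤ 4. Conversely, {a, b, d, e, g} is a clique of size 5, and the vertices of any clique must share a bag in every tree decomposition; so some bag has ≥ 5 vertices and tw(G) ≥ 4. Hence tw(G) = 4 exactly.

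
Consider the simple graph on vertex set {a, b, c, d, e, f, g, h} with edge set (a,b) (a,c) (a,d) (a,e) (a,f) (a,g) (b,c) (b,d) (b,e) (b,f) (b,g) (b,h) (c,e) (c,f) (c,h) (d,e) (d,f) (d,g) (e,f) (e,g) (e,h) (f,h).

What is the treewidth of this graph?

4

A width-4 tree decomposition is:
Bags: B1 = {a, b, c, e, f}  B2 = {a, b, d, e, f}  B3 = {a, b, d, e, g}  B4 = {b, c, e, f, h}
Tree: B1–B2, B2–B3, B1–B4
Each bag holds 5 vertices, so the decomposition has width 4, which upper-bounds the treewidth. On the other hand G contains the 5-clique {a, b, d, e, g}. A clique must lie in a single bag of any decomposition, so no decomposition can have width below 4. The upper and lower bounds meet at 4, so that is the treewidth.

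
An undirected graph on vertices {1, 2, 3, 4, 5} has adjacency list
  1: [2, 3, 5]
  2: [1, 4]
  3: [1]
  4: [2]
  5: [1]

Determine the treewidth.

A width-1 tree decomposition is:
Bags: B1 = {1, 5}  B2 = {1, 2}  B3 = {1, 3}  B4 = {2, 4}
Tree: B1–B2, B2–B3, B2–B4
Every bag has size at most 2, so the width is 2 − 1 = 1 and tw(G) ≤ 1. G has an edge, so its treewidth is at least 1. Therefore the treewidth is 1.

1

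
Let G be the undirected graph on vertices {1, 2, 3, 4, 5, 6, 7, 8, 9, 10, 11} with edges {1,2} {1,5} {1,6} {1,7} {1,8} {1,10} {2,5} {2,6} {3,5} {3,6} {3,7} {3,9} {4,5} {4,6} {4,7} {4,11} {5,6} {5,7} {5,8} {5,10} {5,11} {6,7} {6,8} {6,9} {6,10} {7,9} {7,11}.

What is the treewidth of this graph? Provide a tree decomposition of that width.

Each bag holds 4 vertices, so the decomposition has width 3, which upper-bounds the treewidth. For the lower bound, the 4 vertices {3, 6, 7, 9} are pairwise adjacent, and any tree decomposition puts a clique entirely inside one bag — forcing width ≥ 3. Therefore the treewidth is 3.

Treewidth 3.
Bags: B1 = {1, 5, 6, 7}  B2 = {4, 5, 6, 7}  B3 = {1, 5, 6, 10}  B4 = {1, 2, 5, 6}  B5 = {3, 5, 6, 7}  B6 = {1, 5, 6, 8}  B7 = {3, 6, 7, 9}  B8 = {4, 5, 7, 11}
Tree: B1–B2, B1–B3, B1–B4, B1–B5, B1–B6, B5–B7, B2–B8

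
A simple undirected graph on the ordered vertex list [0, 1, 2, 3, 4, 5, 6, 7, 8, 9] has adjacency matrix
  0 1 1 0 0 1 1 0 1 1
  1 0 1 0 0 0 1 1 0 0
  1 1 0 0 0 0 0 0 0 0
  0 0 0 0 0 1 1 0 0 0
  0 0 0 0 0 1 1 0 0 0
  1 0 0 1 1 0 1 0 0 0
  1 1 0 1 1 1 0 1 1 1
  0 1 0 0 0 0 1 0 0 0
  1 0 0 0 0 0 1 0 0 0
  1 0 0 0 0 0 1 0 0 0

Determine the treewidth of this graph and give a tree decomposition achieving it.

Treewidth 2.
Bags: B1 = {3, 5, 6}  B2 = {0, 5, 6}  B3 = {0, 6, 9}  B4 = {4, 5, 6}  B5 = {0, 1, 6}  B6 = {0, 6, 8}  B7 = {1, 6, 7}  B8 = {0, 1, 2}
Tree: B1–B2, B2–B3, B1–B4, B2–B5, B3–B6, B5–B7, B5–B8

Every bag has size at most 3, so the width is 3 − 1 = 2 and tw(G) ≤ 2. For the lower bound, the 3 vertices {0, 1, 2} are pairwise adjacent, and any tree decomposition puts a clique entirely inside one bag — forcing width ≥ 2. Therefore the treewidth is 2.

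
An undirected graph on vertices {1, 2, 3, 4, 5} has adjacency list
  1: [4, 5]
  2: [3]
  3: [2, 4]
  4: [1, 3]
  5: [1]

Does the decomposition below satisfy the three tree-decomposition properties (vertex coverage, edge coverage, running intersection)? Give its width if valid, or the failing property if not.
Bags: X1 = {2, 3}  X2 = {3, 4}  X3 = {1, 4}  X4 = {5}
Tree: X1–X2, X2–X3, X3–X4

No — edge (1,5) lies in no bag.

A tree decomposition must satisfy three properties: every vertex lies in some bag; for every edge, both endpoints lie together in some bag; and for every vertex, the bags containing it form a connected subtree. Here edge (1,5) lies in no bag, so the decomposition is invalid.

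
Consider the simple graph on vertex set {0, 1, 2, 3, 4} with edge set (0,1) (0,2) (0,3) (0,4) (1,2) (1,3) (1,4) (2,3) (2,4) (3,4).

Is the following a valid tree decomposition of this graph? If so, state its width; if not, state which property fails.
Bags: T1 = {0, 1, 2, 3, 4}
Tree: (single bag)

Vertex coverage: the bags together contain {0, 1, 2, 3, 4}, the full vertex set. Edge coverage: each edge of G has both endpoints in at least one bag. Running intersection: for every vertex, the bags containing it form a connected subtree. All three properties hold, so this is a valid tree decomposition of width max|bag| − 1 = 4, and hence tw(G) ≤ 4.

Yes; width 4.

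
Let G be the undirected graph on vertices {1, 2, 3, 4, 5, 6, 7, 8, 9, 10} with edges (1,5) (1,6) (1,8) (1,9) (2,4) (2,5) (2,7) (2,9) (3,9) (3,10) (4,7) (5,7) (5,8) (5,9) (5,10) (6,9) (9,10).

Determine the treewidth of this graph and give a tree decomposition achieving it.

Each bag holds 3 vertices, so the decomposition has width 2, which upper-bounds the treewidth. For the lower bound, the 3 vertices {3, 9, 10} are pairwise adjacent, and any tree decomposition puts a clique entirely inside one bag — forcing width ≥ 2. Therefore the treewidth is 2.

Treewidth 2.
One such decomposition:
Bags: B1 = {2, 5, 9}  B2 = {2, 5, 7}  B3 = {1, 5, 9}  B4 = {1, 5, 8}  B5 = {2, 4, 7}  B6 = {5, 9, 10}  B7 = {1, 6, 9}  B8 = {3, 9, 10}
Tree: B1–B2, B1–B3, B3–B4, B2–B5, B1–B6, B3–B7, B6–B8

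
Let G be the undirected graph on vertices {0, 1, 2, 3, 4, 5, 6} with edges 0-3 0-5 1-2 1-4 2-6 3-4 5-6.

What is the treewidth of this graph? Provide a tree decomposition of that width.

Treewidth 2.
One such decomposition:
Bags: B1 = {0, 3, 5}  B2 = {3, 4, 5}  B3 = {1, 4, 5}  B4 = {1, 2, 5}  B5 = {2, 5, 6}
Tree: B1–B2, B2–B3, B3–B4, B4–B5

Every bag has size at most 3, so the width is 3 − 1 = 2 and tw(G) ≤ 2. For the lower bound, G contains the cycle 5–0–3–4–1–2–6–5, so G is not a forest; only forests have treewidth ≤ 1, hence tw(G) ≥ 2. Combining the bounds, tw(G) = 2.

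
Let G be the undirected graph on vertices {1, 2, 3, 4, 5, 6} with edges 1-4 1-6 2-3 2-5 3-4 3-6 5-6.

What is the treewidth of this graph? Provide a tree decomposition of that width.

Treewidth 2.
Bags: B1 = {2, 5, 6}  B2 = {2, 3, 6}  B3 = {1, 3, 6}  B4 = {1, 3, 4}
Tree: B1–B2, B2–B3, B3–B4

Every bag has size at most 3, so the width is 3 − 1 = 2 and tw(G) ≤ 2. The edges 5–2–3–6–5 form a cycle, so G is not a tree and its treewidth is at least 2. Combining the bounds, tw(G) = 2.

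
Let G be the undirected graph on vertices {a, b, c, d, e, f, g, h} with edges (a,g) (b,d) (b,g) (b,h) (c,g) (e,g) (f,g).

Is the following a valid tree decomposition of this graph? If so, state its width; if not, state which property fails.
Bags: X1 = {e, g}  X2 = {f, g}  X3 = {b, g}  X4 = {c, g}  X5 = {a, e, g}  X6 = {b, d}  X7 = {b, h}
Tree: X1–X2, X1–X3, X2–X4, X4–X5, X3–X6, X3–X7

A tree decomposition must satisfy three properties: every vertex lies in some bag; for every edge, both endpoints lie together in some bag; and for every vertex, the bags containing it form a connected subtree. Here bags containing vertex e are not connected in the tree, so the decomposition is invalid.

No — bags containing vertex e are not connected in the tree.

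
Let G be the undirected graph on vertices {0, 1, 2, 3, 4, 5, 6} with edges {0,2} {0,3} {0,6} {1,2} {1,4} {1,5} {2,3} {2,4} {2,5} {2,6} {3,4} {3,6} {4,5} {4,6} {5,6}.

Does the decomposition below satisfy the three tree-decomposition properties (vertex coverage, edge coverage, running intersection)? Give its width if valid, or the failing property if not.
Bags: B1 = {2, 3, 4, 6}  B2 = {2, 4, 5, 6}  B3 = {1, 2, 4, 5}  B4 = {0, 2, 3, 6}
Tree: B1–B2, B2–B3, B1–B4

Every vertex of G appears in some bag (union = {0, 1, 2, 3, 4, 5, 6}); every edge is covered by a bag; and for each vertex v the set of bags containing v is connected in the bag tree. The decomposition is therefore valid. The largest bag has 4 vertices, so the width is 3.

Yes; width 3.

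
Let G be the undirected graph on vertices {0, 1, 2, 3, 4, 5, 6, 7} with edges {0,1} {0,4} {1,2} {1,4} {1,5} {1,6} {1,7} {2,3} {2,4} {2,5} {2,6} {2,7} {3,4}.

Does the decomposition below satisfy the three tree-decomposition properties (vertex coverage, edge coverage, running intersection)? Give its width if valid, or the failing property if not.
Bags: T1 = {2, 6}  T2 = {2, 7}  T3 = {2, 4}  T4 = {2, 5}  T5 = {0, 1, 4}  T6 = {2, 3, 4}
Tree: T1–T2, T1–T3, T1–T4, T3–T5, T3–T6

No — edge (6,1) lies in no bag.

A tree decomposition must satisfy three properties: every vertex lies in some bag; for every edge, both endpoints lie together in some bag; and for every vertex, the bags containing it form a connected subtree. Here edge (6,1) lies in no bag, so the decomposition is invalid.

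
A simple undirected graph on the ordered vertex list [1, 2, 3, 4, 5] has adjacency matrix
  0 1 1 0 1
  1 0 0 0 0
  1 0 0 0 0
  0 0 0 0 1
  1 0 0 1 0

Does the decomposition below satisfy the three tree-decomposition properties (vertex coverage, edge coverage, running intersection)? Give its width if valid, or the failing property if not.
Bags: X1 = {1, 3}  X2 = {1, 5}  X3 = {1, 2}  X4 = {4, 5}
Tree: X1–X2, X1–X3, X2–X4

Vertex coverage: the bags together contain {1, 2, 3, 4, 5}, the full vertex set. Edge coverage: each edge of G has both endpoints in at least one bag. Running intersection: for every vertex, the bags containing it form a connected subtree. All three properties hold, so this is a valid tree decomposition of width max|bag| − 1 = 1, and hence tw(G) ≤ 1.

Yes; width 1.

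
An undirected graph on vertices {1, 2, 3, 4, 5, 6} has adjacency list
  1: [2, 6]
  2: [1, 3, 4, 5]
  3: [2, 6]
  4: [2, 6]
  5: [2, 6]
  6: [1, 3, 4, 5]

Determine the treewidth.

2

A width-2 tree decomposition is:
Bags: B1 = {2, 4, 6}  B2 = {2, 3, 6}  B3 = {2, 5, 6}  B4 = {1, 2, 6}
Tree: B1–B2, B2–B3, B3–B4
Every bag has size at most 3, so the width is 3 − 1 = 2 and tw(G) ≤ 2. The edges 2–4–6–3–2 form a cycle, so G is not a tree and its treewidth is at least 2. The upper and lower bounds meet at 2, so that is the treewidth.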